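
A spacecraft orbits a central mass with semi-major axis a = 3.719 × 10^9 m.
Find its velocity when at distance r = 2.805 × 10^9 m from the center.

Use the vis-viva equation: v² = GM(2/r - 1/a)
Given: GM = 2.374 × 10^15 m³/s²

Vis-viva: v = √(GM · (2/r − 1/a)).
2/r − 1/a = 2/2.805e+09 − 1/3.719e+09 = 4.44123e-10 m⁻¹.
v = √(2.374e+15 · 4.44123e-10) m/s ≈ 1027 m/s = 1.027 km/s.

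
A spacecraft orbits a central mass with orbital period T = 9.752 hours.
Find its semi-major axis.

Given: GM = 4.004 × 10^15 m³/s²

Convert to SI: T = 9.752 hours = 35107.2 s.
Invert Kepler's third law: a = (GM · T² / (4π²))^(1/3).
Substituting T = 35107.2 s and GM = 4.004e+15 m³/s²:
a = (4.004e+15 · (35107.2)² / (4π²))^(1/3) m
a ≈ 5e+07 m = 50 Mm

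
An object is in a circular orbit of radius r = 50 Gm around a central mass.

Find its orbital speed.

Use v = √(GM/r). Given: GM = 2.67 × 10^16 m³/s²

Convert to SI: r = 50 Gm = 5e+10 m.
For a circular orbit, gravity supplies the centripetal force, so v = √(GM / r).
v = √(2.67e+16 / 5e+10) m/s ≈ 730.8 m/s = 730.8 m/s.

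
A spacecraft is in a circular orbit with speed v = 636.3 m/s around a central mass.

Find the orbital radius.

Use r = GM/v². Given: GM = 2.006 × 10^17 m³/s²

For a circular orbit, v² = GM / r, so r = GM / v².
r = 2.006e+17 / (636.3)² m ≈ 4.955e+11 m = 495.5 Gm.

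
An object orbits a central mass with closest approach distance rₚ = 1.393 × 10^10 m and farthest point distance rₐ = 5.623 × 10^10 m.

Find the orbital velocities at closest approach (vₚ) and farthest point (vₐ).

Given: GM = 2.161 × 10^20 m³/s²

Use the vis-viva equation v² = GM(2/r − 1/a) with a = (rₚ + rₐ)/2 = (1.393e+10 + 5.623e+10)/2 = 3.508e+10 m.
vₚ = √(GM · (2/rₚ − 1/a)) = √(2.161e+20 · (2/1.393e+10 − 1/3.508e+10)) m/s ≈ 1.577e+05 m/s = 157.7 km/s.
vₐ = √(GM · (2/rₐ − 1/a)) = √(2.161e+20 · (2/5.623e+10 − 1/3.508e+10)) m/s ≈ 3.907e+04 m/s = 39.07 km/s.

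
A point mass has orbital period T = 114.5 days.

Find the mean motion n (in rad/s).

Convert to SI: T = 114.5 days = 9.8928e+06 s.
n = 2π / T.
n = 2π / 9.8928e+06 s ≈ 6.351e-07 rad/s.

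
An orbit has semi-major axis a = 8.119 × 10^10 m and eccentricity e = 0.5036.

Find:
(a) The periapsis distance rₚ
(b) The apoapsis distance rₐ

(a) rₚ = a(1 − e) = 8.119e+10 · (1 − 0.5036) = 8.119e+10 · 0.4964 ≈ 4.03e+10 m = 4.03 × 10^10 m.
(b) rₐ = a(1 + e) = 8.119e+10 · (1 + 0.5036) = 8.119e+10 · 1.5036 ≈ 1.221e+11 m = 1.221 × 10^11 m.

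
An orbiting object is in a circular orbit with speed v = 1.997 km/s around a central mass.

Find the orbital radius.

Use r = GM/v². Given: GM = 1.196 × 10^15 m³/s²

Convert to SI: v = 1.997 km/s = 1997 m/s.
For a circular orbit, v² = GM / r, so r = GM / v².
r = 1.196e+15 / (1997)² m ≈ 2.999e+08 m = 299.9 Mm.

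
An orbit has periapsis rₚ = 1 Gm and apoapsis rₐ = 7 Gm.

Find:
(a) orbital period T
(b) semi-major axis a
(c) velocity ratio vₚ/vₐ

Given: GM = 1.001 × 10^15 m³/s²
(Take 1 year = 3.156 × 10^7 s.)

Convert to SI: rₚ = 1 Gm = 1e+09 m; rₐ = 7 Gm = 7e+09 m.
(a) With a = (rₚ + rₐ)/2 = 4e+09 m, T = 2π √(a³/GM) = 2π √((4e+09)³/1.001e+15) s ≈ 5.024e+07 s
(b) a = (rₚ + rₐ)/2 = (1e+09 + 7e+09)/2 ≈ 4e+09 m
(c) Conservation of angular momentum (rₚvₚ = rₐvₐ) gives vₚ/vₐ = rₐ/rₚ = 7e+09/1e+09 ≈ 7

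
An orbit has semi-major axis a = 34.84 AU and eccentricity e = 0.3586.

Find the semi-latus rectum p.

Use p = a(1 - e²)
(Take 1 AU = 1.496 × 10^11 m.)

Convert to SI: a = 34.84 AU = 5.21206e+12 m.
p = a (1 − e²).
p = 5.21206e+12 · (1 − (0.3586)²) = 5.21206e+12 · 0.871406 ≈ 4.542e+12 m = 30.36 AU.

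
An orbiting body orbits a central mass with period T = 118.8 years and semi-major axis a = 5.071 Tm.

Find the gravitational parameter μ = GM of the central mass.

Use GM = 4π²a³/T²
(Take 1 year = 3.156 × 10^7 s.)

Convert to SI: T = 118.8 years = 3.74933e+09 s; a = 5.071 Tm = 5.071e+12 m.
GM = 4π² · a³ / T².
GM = 4π² · (5.071e+12)³ / (3.74933e+09)² m³/s² ≈ 3.662e+20 m³/s² = 3.662 × 10^20 m³/s².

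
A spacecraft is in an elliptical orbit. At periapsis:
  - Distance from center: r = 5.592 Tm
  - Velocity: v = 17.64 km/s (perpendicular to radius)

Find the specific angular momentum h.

Convert to SI: r = 5.592 Tm = 5.592e+12 m; v = 17.64 km/s = 17640 m/s.
With v perpendicular to r, h = r · v.
h = 5.592e+12 · 17640 m²/s ≈ 9.864e+16 m²/s.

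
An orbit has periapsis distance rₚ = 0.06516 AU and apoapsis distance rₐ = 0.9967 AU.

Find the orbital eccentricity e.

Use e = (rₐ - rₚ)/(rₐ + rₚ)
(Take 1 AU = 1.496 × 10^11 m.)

Convert to SI: rₚ = 0.06516 AU = 9.74794e+09 m; rₐ = 0.9967 AU = 1.49106e+11 m.
e = (rₐ − rₚ) / (rₐ + rₚ).
e = (1.49106e+11 − 9.74794e+09) / (1.49106e+11 + 9.74794e+09) = 1.39358e+11 / 1.58854e+11 ≈ 0.8773.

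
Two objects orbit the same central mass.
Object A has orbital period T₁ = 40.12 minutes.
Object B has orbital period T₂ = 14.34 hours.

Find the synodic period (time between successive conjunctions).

Convert to SI: T₁ = 40.12 minutes = 2407.2 s; T₂ = 14.34 hours = 51624 s.
T_syn = |T₁ · T₂ / (T₁ − T₂)|.
T_syn = |2407.2 · 51624 / (2407.2 − 51624)| s ≈ 2525 s = 42.08 minutes.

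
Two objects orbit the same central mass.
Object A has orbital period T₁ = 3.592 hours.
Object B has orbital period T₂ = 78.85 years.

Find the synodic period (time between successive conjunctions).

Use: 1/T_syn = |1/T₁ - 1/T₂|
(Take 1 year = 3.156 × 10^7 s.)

Convert to SI: T₁ = 3.592 hours = 12931.2 s; T₂ = 78.85 years = 2.48851e+09 s.
T_syn = |T₁ · T₂ / (T₁ − T₂)|.
T_syn = |12931.2 · 2.48851e+09 / (12931.2 − 2.48851e+09)| s ≈ 1.293e+04 s = 3.592 hours.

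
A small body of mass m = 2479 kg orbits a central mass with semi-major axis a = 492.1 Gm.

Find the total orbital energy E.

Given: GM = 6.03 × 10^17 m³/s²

Convert to SI: a = 492.1 Gm = 4.921e+11 m.
E = −GMm / (2a).
E = −6.03e+17 · 2479 / (2 · 4.921e+11) J ≈ -1.519e+09 J = -1.519 GJ.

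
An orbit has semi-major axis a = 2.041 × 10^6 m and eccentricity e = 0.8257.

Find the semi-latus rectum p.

p = a (1 − e²).
p = 2.041e+06 · (1 − (0.8257)²) = 2.041e+06 · 0.31822 ≈ 6.495e+05 m = 6.495 × 10^5 m.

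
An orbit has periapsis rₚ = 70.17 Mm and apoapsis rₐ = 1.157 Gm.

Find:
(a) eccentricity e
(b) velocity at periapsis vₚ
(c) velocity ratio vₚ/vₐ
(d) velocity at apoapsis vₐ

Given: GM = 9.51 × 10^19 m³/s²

Convert to SI: rₚ = 70.17 Mm = 7.017e+07 m; rₐ = 1.157 Gm = 1.157e+09 m.
(a) e = (rₐ − rₚ)/(rₐ + rₚ) = (1.157e+09 − 7.017e+07)/(1.157e+09 + 7.017e+07) ≈ 0.8856
(b) With a = (rₚ + rₐ)/2 = 6.13585e+08 m, vₚ = √(GM (2/rₚ − 1/a)) = √(9.51e+19 · (2/7.017e+07 − 1/6.13585e+08)) m/s ≈ 1.599e+06 m/s
(c) Conservation of angular momentum (rₚvₚ = rₐvₐ) gives vₚ/vₐ = rₐ/rₚ = 1.157e+09/7.017e+07 ≈ 16.49
(d) With a = (rₚ + rₐ)/2 = 6.13585e+08 m, vₐ = √(GM (2/rₐ − 1/a)) = √(9.51e+19 · (2/1.157e+09 − 1/6.13585e+08)) m/s ≈ 9.695e+04 m/s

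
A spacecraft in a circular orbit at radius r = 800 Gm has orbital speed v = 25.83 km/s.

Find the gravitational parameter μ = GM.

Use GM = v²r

Convert to SI: r = 800 Gm = 8e+11 m; v = 25.83 km/s = 25830 m/s.
For a circular orbit v² = GM/r, so GM = v² · r.
GM = (25830)² · 8e+11 m³/s² ≈ 5.338e+20 m³/s² = 5.338 × 10^20 m³/s².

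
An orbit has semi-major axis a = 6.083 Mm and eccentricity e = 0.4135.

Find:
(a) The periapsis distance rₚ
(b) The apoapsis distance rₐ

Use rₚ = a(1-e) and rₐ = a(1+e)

Convert to SI: a = 6.083 Mm = 6.083e+06 m.
(a) rₚ = a(1 − e) = 6.083e+06 · (1 − 0.4135) = 6.083e+06 · 0.5865 ≈ 3.568e+06 m = 3.568 Mm.
(b) rₐ = a(1 + e) = 6.083e+06 · (1 + 0.4135) = 6.083e+06 · 1.4135 ≈ 8.598e+06 m = 8.598 Mm.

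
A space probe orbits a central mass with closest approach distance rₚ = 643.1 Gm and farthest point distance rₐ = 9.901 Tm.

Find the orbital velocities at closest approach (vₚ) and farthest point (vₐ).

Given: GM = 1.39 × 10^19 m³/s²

Convert to SI: rₚ = 643.1 Gm = 6.431e+11 m; rₐ = 9.901 Tm = 9.901e+12 m.
Use the vis-viva equation v² = GM(2/r − 1/a) with a = (rₚ + rₐ)/2 = (6.431e+11 + 9.901e+12)/2 = 5.27205e+12 m.
vₚ = √(GM · (2/rₚ − 1/a)) = √(1.39e+19 · (2/6.431e+11 − 1/5.27205e+12)) m/s ≈ 6371 m/s = 6.371 km/s.
vₐ = √(GM · (2/rₐ − 1/a)) = √(1.39e+19 · (2/9.901e+12 − 1/5.27205e+12)) m/s ≈ 413.8 m/s = 413.8 m/s.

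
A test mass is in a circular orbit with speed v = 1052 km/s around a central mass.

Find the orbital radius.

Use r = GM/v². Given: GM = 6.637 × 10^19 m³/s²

Convert to SI: v = 1052 km/s = 1.052e+06 m/s.
For a circular orbit, v² = GM / r, so r = GM / v².
r = 6.637e+19 / (1.052e+06)² m ≈ 5.997e+07 m = 59.97 Mm.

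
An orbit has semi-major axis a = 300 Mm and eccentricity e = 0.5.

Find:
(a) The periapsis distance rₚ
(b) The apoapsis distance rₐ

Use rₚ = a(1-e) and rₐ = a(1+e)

Convert to SI: a = 300 Mm = 3e+08 m.
(a) rₚ = a(1 − e) = 3e+08 · (1 − 0.5) = 3e+08 · 0.5 ≈ 1.5e+08 m = 150 Mm.
(b) rₐ = a(1 + e) = 3e+08 · (1 + 0.5) = 3e+08 · 1.5 ≈ 4.5e+08 m = 450 Mm.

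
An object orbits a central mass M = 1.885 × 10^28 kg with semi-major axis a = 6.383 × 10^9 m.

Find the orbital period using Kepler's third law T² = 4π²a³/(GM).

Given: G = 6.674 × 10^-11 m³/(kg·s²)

GM = G · M = 6.674e-11 · 1.885e+28 = 1.25805e+18 m³/s².
Kepler's third law: T = 2π √(a³ / GM).
Substituting a = 6.383e+09 m and GM = 1.25805e+18 m³/s²:
T = 2π √((6.383e+09)³ / 1.25805e+18) s
T ≈ 2.857e+06 s = 33.06 days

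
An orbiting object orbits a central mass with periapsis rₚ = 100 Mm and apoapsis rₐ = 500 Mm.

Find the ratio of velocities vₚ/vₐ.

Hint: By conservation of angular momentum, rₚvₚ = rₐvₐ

Convert to SI: rₚ = 100 Mm = 1e+08 m; rₐ = 500 Mm = 5e+08 m.
Conservation of angular momentum gives rₚvₚ = rₐvₐ, so vₚ/vₐ = rₐ/rₚ.
vₚ/vₐ = 5e+08 / 1e+08 ≈ 5.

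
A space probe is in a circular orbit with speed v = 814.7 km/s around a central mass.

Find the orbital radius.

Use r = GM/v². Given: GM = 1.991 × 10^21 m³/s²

Convert to SI: v = 814.7 km/s = 814700 m/s.
For a circular orbit, v² = GM / r, so r = GM / v².
r = 1.991e+21 / (814700)² m ≈ 3e+09 m = 3 Gm.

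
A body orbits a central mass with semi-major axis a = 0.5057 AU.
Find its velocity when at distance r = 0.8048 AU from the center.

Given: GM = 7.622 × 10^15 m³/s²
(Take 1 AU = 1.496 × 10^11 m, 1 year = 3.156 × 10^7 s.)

Convert to SI: a = 0.5057 AU = 7.56527e+10 m; r = 0.8048 AU = 1.20398e+11 m.
Vis-viva: v = √(GM · (2/r − 1/a)).
2/r − 1/a = 2/1.20398e+11 − 1/7.56527e+10 = 3.39327e-12 m⁻¹.
v = √(7.622e+15 · 3.39327e-12) m/s ≈ 160.8 m/s = 0.03393 AU/year.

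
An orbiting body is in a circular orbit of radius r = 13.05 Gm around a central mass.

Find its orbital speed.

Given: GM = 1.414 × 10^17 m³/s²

Convert to SI: r = 13.05 Gm = 1.305e+10 m.
For a circular orbit, gravity supplies the centripetal force, so v = √(GM / r).
v = √(1.414e+17 / 1.305e+10) m/s ≈ 3292 m/s = 3.292 km/s.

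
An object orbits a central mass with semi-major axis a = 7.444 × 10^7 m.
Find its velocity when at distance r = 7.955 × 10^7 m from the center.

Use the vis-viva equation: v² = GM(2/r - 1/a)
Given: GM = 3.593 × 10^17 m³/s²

Vis-viva: v = √(GM · (2/r − 1/a)).
2/r − 1/a = 2/7.955e+07 − 1/7.444e+07 = 1.17078e-08 m⁻¹.
v = √(3.593e+17 · 1.17078e-08) m/s ≈ 6.486e+04 m/s = 64.86 km/s.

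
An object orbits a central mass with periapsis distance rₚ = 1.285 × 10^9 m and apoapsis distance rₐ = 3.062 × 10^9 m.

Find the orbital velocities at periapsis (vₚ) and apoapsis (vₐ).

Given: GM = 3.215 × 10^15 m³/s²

Use the vis-viva equation v² = GM(2/r − 1/a) with a = (rₚ + rₐ)/2 = (1.285e+09 + 3.062e+09)/2 = 2.1735e+09 m.
vₚ = √(GM · (2/rₚ − 1/a)) = √(3.215e+15 · (2/1.285e+09 − 1/2.1735e+09)) m/s ≈ 1877 m/s = 1.877 km/s.
vₐ = √(GM · (2/rₐ − 1/a)) = √(3.215e+15 · (2/3.062e+09 − 1/2.1735e+09)) m/s ≈ 787.9 m/s = 787.9 m/s.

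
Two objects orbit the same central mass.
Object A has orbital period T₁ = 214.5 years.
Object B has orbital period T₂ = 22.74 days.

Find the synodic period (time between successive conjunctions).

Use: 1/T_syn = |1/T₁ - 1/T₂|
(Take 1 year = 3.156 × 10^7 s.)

Convert to SI: T₁ = 214.5 years = 6.76962e+09 s; T₂ = 22.74 days = 1.96474e+06 s.
T_syn = |T₁ · T₂ / (T₁ − T₂)|.
T_syn = |6.76962e+09 · 1.96474e+06 / (6.76962e+09 − 1.96474e+06)| s ≈ 1.965e+06 s = 22.75 days.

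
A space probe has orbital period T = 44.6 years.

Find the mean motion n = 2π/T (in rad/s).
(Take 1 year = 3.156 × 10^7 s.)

Convert to SI: T = 44.6 years = 1.40758e+09 s.
n = 2π / T.
n = 2π / 1.40758e+09 s ≈ 4.464e-09 rad/s.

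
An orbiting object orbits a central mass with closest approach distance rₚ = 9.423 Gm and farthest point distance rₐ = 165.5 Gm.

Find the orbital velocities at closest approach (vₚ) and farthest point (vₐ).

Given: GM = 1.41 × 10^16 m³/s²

Convert to SI: rₚ = 9.423 Gm = 9.423e+09 m; rₐ = 165.5 Gm = 1.655e+11 m.
Use the vis-viva equation v² = GM(2/r − 1/a) with a = (rₚ + rₐ)/2 = (9.423e+09 + 1.655e+11)/2 = 8.74615e+10 m.
vₚ = √(GM · (2/rₚ − 1/a)) = √(1.41e+16 · (2/9.423e+09 − 1/8.74615e+10)) m/s ≈ 1683 m/s = 1.683 km/s.
vₐ = √(GM · (2/rₐ − 1/a)) = √(1.41e+16 · (2/1.655e+11 − 1/8.74615e+10)) m/s ≈ 95.81 m/s = 95.81 m/s.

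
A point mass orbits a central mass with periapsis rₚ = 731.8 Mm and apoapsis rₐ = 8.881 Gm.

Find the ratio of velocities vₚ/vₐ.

Convert to SI: rₚ = 731.8 Mm = 7.318e+08 m; rₐ = 8.881 Gm = 8.881e+09 m.
Conservation of angular momentum gives rₚvₚ = rₐvₐ, so vₚ/vₐ = rₐ/rₚ.
vₚ/vₐ = 8.881e+09 / 7.318e+08 ≈ 12.14.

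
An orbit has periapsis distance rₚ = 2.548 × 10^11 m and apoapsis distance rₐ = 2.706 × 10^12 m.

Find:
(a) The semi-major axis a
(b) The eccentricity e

(a) a = (rₚ + rₐ) / 2 = (2.548e+11 + 2.706e+12) / 2 ≈ 1.48e+12 m = 1.48 × 10^12 m.
(b) e = (rₐ − rₚ) / (rₐ + rₚ) = (2.706e+12 − 2.548e+11) / (2.706e+12 + 2.548e+11) ≈ 0.8279.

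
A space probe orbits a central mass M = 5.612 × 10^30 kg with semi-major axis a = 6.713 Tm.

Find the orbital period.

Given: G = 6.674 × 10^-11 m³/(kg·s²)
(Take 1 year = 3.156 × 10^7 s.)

Convert to SI: a = 6.713 Tm = 6.713e+12 m.
GM = G · M = 6.674e-11 · 5.612e+30 = 3.74545e+20 m³/s².
Kepler's third law: T = 2π √(a³ / GM).
Substituting a = 6.713e+12 m and GM = 3.74545e+20 m³/s²:
T = 2π √((6.713e+12)³ / 3.74545e+20) s
T ≈ 5.647e+09 s = 178.9 years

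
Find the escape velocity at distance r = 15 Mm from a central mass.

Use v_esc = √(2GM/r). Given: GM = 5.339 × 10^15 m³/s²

Convert to SI: r = 15 Mm = 1.5e+07 m.
Escape velocity comes from setting total energy to zero: ½v² − GM/r = 0 ⇒ v_esc = √(2GM / r).
v_esc = √(2 · 5.339e+15 / 1.5e+07) m/s ≈ 2.668e+04 m/s = 26.68 km/s.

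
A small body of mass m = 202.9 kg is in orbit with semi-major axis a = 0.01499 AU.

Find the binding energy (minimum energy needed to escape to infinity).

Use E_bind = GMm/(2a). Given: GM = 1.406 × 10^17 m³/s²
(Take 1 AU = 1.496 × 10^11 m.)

Convert to SI: a = 0.01499 AU = 2.2425e+09 m.
Total orbital energy is E = −GMm/(2a); binding energy is E_bind = −E = GMm/(2a).
E_bind = 1.406e+17 · 202.9 / (2 · 2.2425e+09) J ≈ 6.361e+09 J = 6.361 GJ.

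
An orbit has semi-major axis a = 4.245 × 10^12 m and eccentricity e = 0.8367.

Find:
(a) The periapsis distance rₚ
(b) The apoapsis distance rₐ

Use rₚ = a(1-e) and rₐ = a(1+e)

(a) rₚ = a(1 − e) = 4.245e+12 · (1 − 0.8367) = 4.245e+12 · 0.1633 ≈ 6.932e+11 m = 6.932 × 10^11 m.
(b) rₐ = a(1 + e) = 4.245e+12 · (1 + 0.8367) = 4.245e+12 · 1.8367 ≈ 7.797e+12 m = 7.797 × 10^12 m.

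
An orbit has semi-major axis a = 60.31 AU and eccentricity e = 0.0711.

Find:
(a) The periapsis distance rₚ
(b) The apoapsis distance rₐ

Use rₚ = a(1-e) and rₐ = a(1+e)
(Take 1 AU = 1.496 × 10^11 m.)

Convert to SI: a = 60.31 AU = 9.02238e+12 m.
(a) rₚ = a(1 − e) = 9.02238e+12 · (1 − 0.0711) = 9.02238e+12 · 0.9289 ≈ 8.381e+12 m = 56.02 AU.
(b) rₐ = a(1 + e) = 9.02238e+12 · (1 + 0.0711) = 9.02238e+12 · 1.0711 ≈ 9.664e+12 m = 64.6 AU.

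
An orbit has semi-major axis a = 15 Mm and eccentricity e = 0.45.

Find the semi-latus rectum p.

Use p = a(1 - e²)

Convert to SI: a = 15 Mm = 1.5e+07 m.
p = a (1 − e²).
p = 1.5e+07 · (1 − (0.45)²) = 1.5e+07 · 0.7975 ≈ 1.196e+07 m = 11.96 Mm.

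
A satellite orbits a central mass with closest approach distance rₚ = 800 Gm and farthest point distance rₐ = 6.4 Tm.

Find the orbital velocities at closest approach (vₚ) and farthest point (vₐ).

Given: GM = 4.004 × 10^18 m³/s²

Convert to SI: rₚ = 800 Gm = 8e+11 m; rₐ = 6.4 Tm = 6.4e+12 m.
Use the vis-viva equation v² = GM(2/r − 1/a) with a = (rₚ + rₐ)/2 = (8e+11 + 6.4e+12)/2 = 3.6e+12 m.
vₚ = √(GM · (2/rₚ − 1/a)) = √(4.004e+18 · (2/8e+11 − 1/3.6e+12)) m/s ≈ 2983 m/s = 2.983 km/s.
vₐ = √(GM · (2/rₐ − 1/a)) = √(4.004e+18 · (2/6.4e+12 − 1/3.6e+12)) m/s ≈ 372.9 m/s = 372.9 m/s.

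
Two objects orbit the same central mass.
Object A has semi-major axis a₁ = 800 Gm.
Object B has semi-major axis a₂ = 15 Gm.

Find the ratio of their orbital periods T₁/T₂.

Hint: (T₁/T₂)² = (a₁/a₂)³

Convert to SI: a₁ = 800 Gm = 8e+11 m; a₂ = 15 Gm = 1.5e+10 m.
From Kepler's third law, (T₁/T₂)² = (a₁/a₂)³, so T₁/T₂ = (a₁/a₂)^(3/2).
a₁/a₂ = 8e+11 / 1.5e+10 = 53.3333.
T₁/T₂ = (53.3333)^(3/2) ≈ 389.5.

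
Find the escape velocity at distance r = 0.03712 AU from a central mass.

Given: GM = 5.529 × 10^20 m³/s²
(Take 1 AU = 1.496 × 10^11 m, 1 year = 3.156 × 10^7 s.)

Convert to SI: r = 0.03712 AU = 5.55315e+09 m.
Escape velocity comes from setting total energy to zero: ½v² − GM/r = 0 ⇒ v_esc = √(2GM / r).
v_esc = √(2 · 5.529e+20 / 5.55315e+09) m/s ≈ 4.462e+05 m/s = 94.14 AU/year.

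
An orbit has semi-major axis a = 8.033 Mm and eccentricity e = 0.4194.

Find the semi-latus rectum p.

Convert to SI: a = 8.033 Mm = 8.033e+06 m.
p = a (1 − e²).
p = 8.033e+06 · (1 − (0.4194)²) = 8.033e+06 · 0.824104 ≈ 6.62e+06 m = 6.62 Mm.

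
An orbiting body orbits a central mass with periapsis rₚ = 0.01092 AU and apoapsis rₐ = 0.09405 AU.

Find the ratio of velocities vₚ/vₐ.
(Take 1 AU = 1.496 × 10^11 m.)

Convert to SI: rₚ = 0.01092 AU = 1.63363e+09 m; rₐ = 0.09405 AU = 1.40699e+10 m.
Conservation of angular momentum gives rₚvₚ = rₐvₐ, so vₚ/vₐ = rₐ/rₚ.
vₚ/vₐ = 1.40699e+10 / 1.63363e+09 ≈ 8.613.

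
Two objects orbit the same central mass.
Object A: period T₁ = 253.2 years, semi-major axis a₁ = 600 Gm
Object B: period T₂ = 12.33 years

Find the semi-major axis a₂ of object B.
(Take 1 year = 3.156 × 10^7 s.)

Convert to SI: T₁ = 253.2 years = 7.99099e+09 s; a₁ = 600 Gm = 6e+11 m; T₂ = 12.33 years = 3.89135e+08 s.
Kepler's third law: (T₁/T₂)² = (a₁/a₂)³ ⇒ a₂ = a₁ · (T₂/T₁)^(2/3).
T₂/T₁ = 3.89135e+08 / 7.99099e+09 = 0.0486967.
a₂ = 6e+11 · (0.0486967)^(2/3) m ≈ 8.001e+10 m = 80.01 Gm.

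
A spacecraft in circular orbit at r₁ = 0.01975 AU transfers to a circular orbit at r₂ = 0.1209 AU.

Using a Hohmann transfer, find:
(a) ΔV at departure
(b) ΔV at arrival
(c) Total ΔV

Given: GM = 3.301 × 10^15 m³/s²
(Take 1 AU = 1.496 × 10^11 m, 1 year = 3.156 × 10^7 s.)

Convert to SI: r₁ = 0.01975 AU = 2.9546e+09 m; r₂ = 0.1209 AU = 1.80866e+10 m.
Transfer semi-major axis: a_t = (r₁ + r₂)/2 = (2.9546e+09 + 1.80866e+10)/2 = 1.05206e+10 m.
Circular speeds: v₁ = √(GM/r₁) = 1057 m/s, v₂ = √(GM/r₂) = 427.212 m/s.
Transfer speeds (vis-viva v² = GM(2/r − 1/a_t)): v₁ᵗ = 1385.9 m/s, v₂ᵗ = 226.398 m/s.
(a) ΔV₁ = |v₁ᵗ − v₁| ≈ 328.9 m/s = 0.06939 AU/year.
(b) ΔV₂ = |v₂ − v₂ᵗ| ≈ 200.8 m/s = 0.04236 AU/year.
(c) ΔV_total = ΔV₁ + ΔV₂ ≈ 529.7 m/s = 0.1118 AU/year.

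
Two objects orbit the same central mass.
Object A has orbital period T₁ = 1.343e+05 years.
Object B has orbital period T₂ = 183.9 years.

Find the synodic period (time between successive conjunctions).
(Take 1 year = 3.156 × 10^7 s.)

Convert to SI: T₁ = 1.343e+05 years = 4.23851e+12 s; T₂ = 183.9 years = 5.80388e+09 s.
T_syn = |T₁ · T₂ / (T₁ − T₂)|.
T_syn = |4.23851e+12 · 5.80388e+09 / (4.23851e+12 − 5.80388e+09)| s ≈ 5.812e+09 s = 184.2 years.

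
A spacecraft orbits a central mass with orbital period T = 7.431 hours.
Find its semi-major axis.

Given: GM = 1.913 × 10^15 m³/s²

Convert to SI: T = 7.431 hours = 26751.6 s.
Invert Kepler's third law: a = (GM · T² / (4π²))^(1/3).
Substituting T = 26751.6 s and GM = 1.913e+15 m³/s²:
a = (1.913e+15 · (26751.6)² / (4π²))^(1/3) m
a ≈ 3.261e+07 m = 32.61 Mm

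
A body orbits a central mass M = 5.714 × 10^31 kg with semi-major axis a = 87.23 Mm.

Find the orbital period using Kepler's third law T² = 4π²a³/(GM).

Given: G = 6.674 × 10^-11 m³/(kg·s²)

Convert to SI: a = 87.23 Mm = 8.723e+07 m.
GM = G · M = 6.674e-11 · 5.714e+31 = 3.81352e+21 m³/s².
Kepler's third law: T = 2π √(a³ / GM).
Substituting a = 8.723e+07 m and GM = 3.81352e+21 m³/s²:
T = 2π √((8.723e+07)³ / 3.81352e+21) s
T ≈ 82.89 s = 1.382 minutes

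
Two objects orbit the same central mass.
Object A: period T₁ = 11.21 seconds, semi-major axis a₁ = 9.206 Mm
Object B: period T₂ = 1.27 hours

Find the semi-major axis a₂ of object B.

Convert to SI: a₁ = 9.206 Mm = 9.206e+06 m; T₂ = 1.27 hours = 4572 s.
Kepler's third law: (T₁/T₂)² = (a₁/a₂)³ ⇒ a₂ = a₁ · (T₂/T₁)^(2/3).
T₂/T₁ = 4572 / 11.21 = 407.85.
a₂ = 9.206e+06 · (407.85)^(2/3) m ≈ 5.063e+08 m = 506.3 Mm.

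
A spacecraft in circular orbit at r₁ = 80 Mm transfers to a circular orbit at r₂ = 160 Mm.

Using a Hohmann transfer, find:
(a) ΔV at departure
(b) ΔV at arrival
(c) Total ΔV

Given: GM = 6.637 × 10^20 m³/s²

Convert to SI: r₁ = 80 Mm = 8e+07 m; r₂ = 160 Mm = 1.6e+08 m.
Transfer semi-major axis: a_t = (r₁ + r₂)/2 = (8e+07 + 1.6e+08)/2 = 1.2e+08 m.
Circular speeds: v₁ = √(GM/r₁) = 2.88032e+06 m/s, v₂ = √(GM/r₂) = 2.03669e+06 m/s.
Transfer speeds (vis-viva v² = GM(2/r − 1/a_t)): v₁ᵗ = 3.32591e+06 m/s, v₂ᵗ = 1.66295e+06 m/s.
(a) ΔV₁ = |v₁ᵗ − v₁| ≈ 4.456e+05 m/s = 445.6 km/s.
(b) ΔV₂ = |v₂ − v₂ᵗ| ≈ 3.737e+05 m/s = 373.7 km/s.
(c) ΔV_total = ΔV₁ + ΔV₂ ≈ 8.193e+05 m/s = 819.3 km/s.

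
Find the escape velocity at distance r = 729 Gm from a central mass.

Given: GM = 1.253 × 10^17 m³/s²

Convert to SI: r = 729 Gm = 7.29e+11 m.
Escape velocity comes from setting total energy to zero: ½v² − GM/r = 0 ⇒ v_esc = √(2GM / r).
v_esc = √(2 · 1.253e+17 / 7.29e+11) m/s ≈ 586.3 m/s = 586.3 m/s.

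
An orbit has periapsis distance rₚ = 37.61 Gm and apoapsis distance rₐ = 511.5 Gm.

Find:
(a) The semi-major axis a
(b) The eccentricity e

Convert to SI: rₚ = 37.61 Gm = 3.761e+10 m; rₐ = 511.5 Gm = 5.115e+11 m.
(a) a = (rₚ + rₐ) / 2 = (3.761e+10 + 5.115e+11) / 2 ≈ 2.746e+11 m = 274.6 Gm.
(b) e = (rₐ − rₚ) / (rₐ + rₚ) = (5.115e+11 − 3.761e+10) / (5.115e+11 + 3.761e+10) ≈ 0.863.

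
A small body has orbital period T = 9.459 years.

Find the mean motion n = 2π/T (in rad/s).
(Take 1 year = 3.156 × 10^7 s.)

Convert to SI: T = 9.459 years = 2.98526e+08 s.
n = 2π / T.
n = 2π / 2.98526e+08 s ≈ 2.105e-08 rad/s.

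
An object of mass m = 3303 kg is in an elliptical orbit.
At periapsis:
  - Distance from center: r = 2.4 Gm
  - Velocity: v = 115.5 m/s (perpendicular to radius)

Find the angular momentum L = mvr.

Convert to SI: r = 2.4 Gm = 2.4e+09 m.
Since v is perpendicular to r, L = m · v · r.
L = 3303 · 115.5 · 2.4e+09 kg·m²/s ≈ 9.156e+14 kg·m²/s.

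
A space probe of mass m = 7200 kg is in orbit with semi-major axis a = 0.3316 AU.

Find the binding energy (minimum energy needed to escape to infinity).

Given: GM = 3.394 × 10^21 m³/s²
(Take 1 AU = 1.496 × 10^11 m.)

Convert to SI: a = 0.3316 AU = 4.96074e+10 m.
Total orbital energy is E = −GMm/(2a); binding energy is E_bind = −E = GMm/(2a).
E_bind = 3.394e+21 · 7200 / (2 · 4.96074e+10) J ≈ 2.463e+14 J = 246.3 TJ.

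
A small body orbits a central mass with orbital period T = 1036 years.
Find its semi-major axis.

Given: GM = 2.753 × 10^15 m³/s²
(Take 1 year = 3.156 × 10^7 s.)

Convert to SI: T = 1036 years = 3.26962e+10 s.
Invert Kepler's third law: a = (GM · T² / (4π²))^(1/3).
Substituting T = 3.26962e+10 s and GM = 2.753e+15 m³/s²:
a = (2.753e+15 · (3.26962e+10)² / (4π²))^(1/3) m
a ≈ 4.209e+11 m = 420.9 Gm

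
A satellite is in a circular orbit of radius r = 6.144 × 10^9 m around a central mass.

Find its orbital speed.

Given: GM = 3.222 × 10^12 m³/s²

For a circular orbit, gravity supplies the centripetal force, so v = √(GM / r).
v = √(3.222e+12 / 6.144e+09) m/s ≈ 22.9 m/s = 22.9 m/s.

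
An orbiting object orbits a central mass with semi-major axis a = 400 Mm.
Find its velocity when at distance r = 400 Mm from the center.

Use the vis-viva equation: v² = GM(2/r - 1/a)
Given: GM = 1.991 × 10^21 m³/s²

Convert to SI: a = 400 Mm = 4e+08 m; r = 400 Mm = 4e+08 m.
Vis-viva: v = √(GM · (2/r − 1/a)).
2/r − 1/a = 2/4e+08 − 1/4e+08 = 2.5e-09 m⁻¹.
v = √(1.991e+21 · 2.5e-09) m/s ≈ 2.231e+06 m/s = 2231 km/s.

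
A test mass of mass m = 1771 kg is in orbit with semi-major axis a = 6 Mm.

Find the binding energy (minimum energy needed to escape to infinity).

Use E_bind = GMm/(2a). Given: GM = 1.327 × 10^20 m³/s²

Convert to SI: a = 6 Mm = 6e+06 m.
Total orbital energy is E = −GMm/(2a); binding energy is E_bind = −E = GMm/(2a).
E_bind = 1.327e+20 · 1771 / (2 · 6e+06) J ≈ 1.958e+16 J = 19.58 PJ.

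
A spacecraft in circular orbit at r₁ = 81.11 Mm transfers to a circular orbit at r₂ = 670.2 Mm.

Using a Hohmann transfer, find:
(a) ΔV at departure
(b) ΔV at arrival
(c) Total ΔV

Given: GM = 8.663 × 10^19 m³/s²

Convert to SI: r₁ = 81.11 Mm = 8.111e+07 m; r₂ = 670.2 Mm = 6.702e+08 m.
Transfer semi-major axis: a_t = (r₁ + r₂)/2 = (8.111e+07 + 6.702e+08)/2 = 3.75655e+08 m.
Circular speeds: v₁ = √(GM/r₁) = 1.03347e+06 m/s, v₂ = √(GM/r₂) = 359527 m/s.
Transfer speeds (vis-viva v² = GM(2/r − 1/a_t)): v₁ᵗ = 1.3804e+06 m/s, v₂ᵗ = 167061 m/s.
(a) ΔV₁ = |v₁ᵗ − v₁| ≈ 3.469e+05 m/s = 346.9 km/s.
(b) ΔV₂ = |v₂ − v₂ᵗ| ≈ 1.925e+05 m/s = 192.5 km/s.
(c) ΔV_total = ΔV₁ + ΔV₂ ≈ 5.394e+05 m/s = 539.4 km/s.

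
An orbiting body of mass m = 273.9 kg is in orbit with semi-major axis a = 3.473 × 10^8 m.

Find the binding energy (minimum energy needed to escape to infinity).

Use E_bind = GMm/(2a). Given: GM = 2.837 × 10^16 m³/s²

Total orbital energy is E = −GMm/(2a); binding energy is E_bind = −E = GMm/(2a).
E_bind = 2.837e+16 · 273.9 / (2 · 3.473e+08) J ≈ 1.119e+10 J = 11.19 GJ.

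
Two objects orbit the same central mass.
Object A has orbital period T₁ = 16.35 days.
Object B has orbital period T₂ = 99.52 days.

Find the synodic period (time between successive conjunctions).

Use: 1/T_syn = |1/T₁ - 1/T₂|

Convert to SI: T₁ = 16.35 days = 1.41264e+06 s; T₂ = 99.52 days = 8.59853e+06 s.
T_syn = |T₁ · T₂ / (T₁ − T₂)|.
T_syn = |1.41264e+06 · 8.59853e+06 / (1.41264e+06 − 8.59853e+06)| s ≈ 1.69e+06 s = 19.56 days.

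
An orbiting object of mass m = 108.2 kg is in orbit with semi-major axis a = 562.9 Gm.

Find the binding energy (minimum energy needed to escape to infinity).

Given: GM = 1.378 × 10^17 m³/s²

Convert to SI: a = 562.9 Gm = 5.629e+11 m.
Total orbital energy is E = −GMm/(2a); binding energy is E_bind = −E = GMm/(2a).
E_bind = 1.378e+17 · 108.2 / (2 · 5.629e+11) J ≈ 1.324e+07 J = 13.24 MJ.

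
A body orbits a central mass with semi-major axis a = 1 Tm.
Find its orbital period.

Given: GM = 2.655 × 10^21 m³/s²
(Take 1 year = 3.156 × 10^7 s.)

Convert to SI: a = 1 Tm = 1e+12 m.
Kepler's third law: T = 2π √(a³ / GM).
Substituting a = 1e+12 m and GM = 2.655e+21 m³/s²:
T = 2π √((1e+12)³ / 2.655e+21) s
T ≈ 1.219e+08 s = 3.864 years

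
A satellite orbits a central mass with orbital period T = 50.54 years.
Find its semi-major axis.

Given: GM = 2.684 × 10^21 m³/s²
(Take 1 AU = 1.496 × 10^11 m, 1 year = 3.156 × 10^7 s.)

Convert to SI: T = 50.54 years = 1.59504e+09 s.
Invert Kepler's third law: a = (GM · T² / (4π²))^(1/3).
Substituting T = 1.59504e+09 s and GM = 2.684e+21 m³/s²:
a = (2.684e+21 · (1.59504e+09)² / (4π²))^(1/3) m
a ≈ 5.572e+12 m = 37.24 AU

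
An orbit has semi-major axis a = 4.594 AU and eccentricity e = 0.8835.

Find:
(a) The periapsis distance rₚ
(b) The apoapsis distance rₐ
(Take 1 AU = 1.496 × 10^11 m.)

Convert to SI: a = 4.594 AU = 6.87262e+11 m.
(a) rₚ = a(1 − e) = 6.87262e+11 · (1 − 0.8835) = 6.87262e+11 · 0.1165 ≈ 8.007e+10 m = 0.5352 AU.
(b) rₐ = a(1 + e) = 6.87262e+11 · (1 + 0.8835) = 6.87262e+11 · 1.8835 ≈ 1.294e+12 m = 8.653 AU.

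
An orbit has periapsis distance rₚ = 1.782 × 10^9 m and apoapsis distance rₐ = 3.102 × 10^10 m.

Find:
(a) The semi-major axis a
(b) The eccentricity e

(a) a = (rₚ + rₐ) / 2 = (1.782e+09 + 3.102e+10) / 2 ≈ 1.64e+10 m = 1.64 × 10^10 m.
(b) e = (rₐ − rₚ) / (rₐ + rₚ) = (3.102e+10 − 1.782e+09) / (3.102e+10 + 1.782e+09) ≈ 0.8913.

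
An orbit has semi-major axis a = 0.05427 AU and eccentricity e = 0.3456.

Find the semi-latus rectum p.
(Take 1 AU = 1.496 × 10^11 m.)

Convert to SI: a = 0.05427 AU = 8.11879e+09 m.
p = a (1 − e²).
p = 8.11879e+09 · (1 − (0.3456)²) = 8.11879e+09 · 0.880561 ≈ 7.149e+09 m = 0.04779 AU.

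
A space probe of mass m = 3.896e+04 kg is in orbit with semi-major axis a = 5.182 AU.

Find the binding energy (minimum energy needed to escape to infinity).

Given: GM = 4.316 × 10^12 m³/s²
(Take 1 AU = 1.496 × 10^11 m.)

Convert to SI: a = 5.182 AU = 7.75227e+11 m.
Total orbital energy is E = −GMm/(2a); binding energy is E_bind = −E = GMm/(2a).
E_bind = 4.316e+12 · 3.896e+04 / (2 · 7.75227e+11) J ≈ 1.085e+05 J = 108.5 kJ.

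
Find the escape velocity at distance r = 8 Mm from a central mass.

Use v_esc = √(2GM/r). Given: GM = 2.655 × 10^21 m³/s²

Convert to SI: r = 8 Mm = 8e+06 m.
Escape velocity comes from setting total energy to zero: ½v² − GM/r = 0 ⇒ v_esc = √(2GM / r).
v_esc = √(2 · 2.655e+21 / 8e+06) m/s ≈ 2.576e+07 m/s = 2.576e+04 km/s.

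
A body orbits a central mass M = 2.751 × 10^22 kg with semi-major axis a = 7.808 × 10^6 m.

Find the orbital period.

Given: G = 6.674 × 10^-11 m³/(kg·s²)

GM = G · M = 6.674e-11 · 2.751e+22 = 1.83602e+12 m³/s².
Kepler's third law: T = 2π √(a³ / GM).
Substituting a = 7.808e+06 m and GM = 1.83602e+12 m³/s²:
T = 2π √((7.808e+06)³ / 1.83602e+12) s
T ≈ 1.012e+05 s = 1.171 days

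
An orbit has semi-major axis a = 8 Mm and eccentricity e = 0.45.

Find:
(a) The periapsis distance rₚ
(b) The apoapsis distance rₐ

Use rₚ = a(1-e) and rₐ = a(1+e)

Convert to SI: a = 8 Mm = 8e+06 m.
(a) rₚ = a(1 − e) = 8e+06 · (1 − 0.45) = 8e+06 · 0.55 ≈ 4.4e+06 m = 4.4 Mm.
(b) rₐ = a(1 + e) = 8e+06 · (1 + 0.45) = 8e+06 · 1.45 ≈ 1.16e+07 m = 11.6 Mm.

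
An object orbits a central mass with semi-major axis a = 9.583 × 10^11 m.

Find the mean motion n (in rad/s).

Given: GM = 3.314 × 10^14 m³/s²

n = √(GM / a³).
n = √(3.314e+14 / (9.583e+11)³) rad/s ≈ 1.941e-11 rad/s.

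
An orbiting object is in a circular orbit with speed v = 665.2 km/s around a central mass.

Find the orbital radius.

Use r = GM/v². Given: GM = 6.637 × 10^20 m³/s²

Convert to SI: v = 665.2 km/s = 665200 m/s.
For a circular orbit, v² = GM / r, so r = GM / v².
r = 6.637e+20 / (665200)² m ≈ 1.5e+09 m = 1.5 Gm.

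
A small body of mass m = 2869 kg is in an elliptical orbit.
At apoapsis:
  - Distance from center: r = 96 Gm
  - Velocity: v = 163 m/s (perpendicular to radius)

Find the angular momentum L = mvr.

Convert to SI: r = 96 Gm = 9.6e+10 m.
Since v is perpendicular to r, L = m · v · r.
L = 2869 · 163 · 9.6e+10 kg·m²/s ≈ 4.489e+16 kg·m²/s.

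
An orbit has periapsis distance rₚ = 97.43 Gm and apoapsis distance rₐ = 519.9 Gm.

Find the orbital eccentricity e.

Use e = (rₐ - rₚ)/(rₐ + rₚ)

Convert to SI: rₚ = 97.43 Gm = 9.743e+10 m; rₐ = 519.9 Gm = 5.199e+11 m.
e = (rₐ − rₚ) / (rₐ + rₚ).
e = (5.199e+11 − 9.743e+10) / (5.199e+11 + 9.743e+10) = 4.2247e+11 / 6.1733e+11 ≈ 0.6844.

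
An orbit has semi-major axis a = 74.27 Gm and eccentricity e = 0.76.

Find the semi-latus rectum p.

Convert to SI: a = 74.27 Gm = 7.427e+10 m.
p = a (1 − e²).
p = 7.427e+10 · (1 − (0.76)²) = 7.427e+10 · 0.4224 ≈ 3.137e+10 m = 31.37 Gm.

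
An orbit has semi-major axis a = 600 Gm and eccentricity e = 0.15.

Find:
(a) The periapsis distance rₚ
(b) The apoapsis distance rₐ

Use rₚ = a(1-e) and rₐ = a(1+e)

Convert to SI: a = 600 Gm = 6e+11 m.
(a) rₚ = a(1 − e) = 6e+11 · (1 − 0.15) = 6e+11 · 0.85 ≈ 5.1e+11 m = 510 Gm.
(b) rₐ = a(1 + e) = 6e+11 · (1 + 0.15) = 6e+11 · 1.15 ≈ 6.9e+11 m = 690 Gm.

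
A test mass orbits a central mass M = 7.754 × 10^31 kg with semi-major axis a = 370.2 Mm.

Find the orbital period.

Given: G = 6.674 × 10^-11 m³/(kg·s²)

Convert to SI: a = 370.2 Mm = 3.702e+08 m.
GM = G · M = 6.674e-11 · 7.754e+31 = 5.17502e+21 m³/s².
Kepler's third law: T = 2π √(a³ / GM).
Substituting a = 3.702e+08 m and GM = 5.17502e+21 m³/s²:
T = 2π √((3.702e+08)³ / 5.17502e+21) s
T ≈ 622.1 s = 10.37 minutes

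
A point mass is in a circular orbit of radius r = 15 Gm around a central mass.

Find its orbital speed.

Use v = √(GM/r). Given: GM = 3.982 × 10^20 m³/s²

Convert to SI: r = 15 Gm = 1.5e+10 m.
For a circular orbit, gravity supplies the centripetal force, so v = √(GM / r).
v = √(3.982e+20 / 1.5e+10) m/s ≈ 1.629e+05 m/s = 162.9 km/s.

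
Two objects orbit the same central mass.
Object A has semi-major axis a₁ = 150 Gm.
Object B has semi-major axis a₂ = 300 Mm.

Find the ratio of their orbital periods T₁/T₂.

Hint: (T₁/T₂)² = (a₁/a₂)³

Convert to SI: a₁ = 150 Gm = 1.5e+11 m; a₂ = 300 Mm = 3e+08 m.
From Kepler's third law, (T₁/T₂)² = (a₁/a₂)³, so T₁/T₂ = (a₁/a₂)^(3/2).
a₁/a₂ = 1.5e+11 / 3e+08 = 500.
T₁/T₂ = (500)^(3/2) ≈ 1.118e+04.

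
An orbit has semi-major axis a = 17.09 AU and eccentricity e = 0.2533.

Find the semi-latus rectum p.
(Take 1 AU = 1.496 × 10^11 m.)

Convert to SI: a = 17.09 AU = 2.55666e+12 m.
p = a (1 − e²).
p = 2.55666e+12 · (1 − (0.2533)²) = 2.55666e+12 · 0.935839 ≈ 2.393e+12 m = 15.99 AU.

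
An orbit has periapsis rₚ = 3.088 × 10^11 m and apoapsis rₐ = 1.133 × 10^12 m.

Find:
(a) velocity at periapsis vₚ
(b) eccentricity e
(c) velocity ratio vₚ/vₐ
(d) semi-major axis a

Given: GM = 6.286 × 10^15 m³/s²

(a) With a = (rₚ + rₐ)/2 = 7.209e+11 m, vₚ = √(GM (2/rₚ − 1/a)) = √(6.286e+15 · (2/3.088e+11 − 1/7.209e+11)) m/s ≈ 178.9 m/s
(b) e = (rₐ − rₚ)/(rₐ + rₚ) = (1.133e+12 − 3.088e+11)/(1.133e+12 + 3.088e+11) ≈ 0.5716
(c) Conservation of angular momentum (rₚvₚ = rₐvₐ) gives vₚ/vₐ = rₐ/rₚ = 1.133e+12/3.088e+11 ≈ 3.669
(d) a = (rₚ + rₐ)/2 = (3.088e+11 + 1.133e+12)/2 ≈ 7.209e+11 m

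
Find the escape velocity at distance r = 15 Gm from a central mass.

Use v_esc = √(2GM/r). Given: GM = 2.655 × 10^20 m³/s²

Convert to SI: r = 15 Gm = 1.5e+10 m.
Escape velocity comes from setting total energy to zero: ½v² − GM/r = 0 ⇒ v_esc = √(2GM / r).
v_esc = √(2 · 2.655e+20 / 1.5e+10) m/s ≈ 1.881e+05 m/s = 188.1 km/s.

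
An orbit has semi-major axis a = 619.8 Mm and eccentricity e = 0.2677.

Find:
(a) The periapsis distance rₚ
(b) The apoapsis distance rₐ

Convert to SI: a = 619.8 Mm = 6.198e+08 m.
(a) rₚ = a(1 − e) = 6.198e+08 · (1 − 0.2677) = 6.198e+08 · 0.7323 ≈ 4.539e+08 m = 453.9 Mm.
(b) rₐ = a(1 + e) = 6.198e+08 · (1 + 0.2677) = 6.198e+08 · 1.2677 ≈ 7.857e+08 m = 785.7 Mm.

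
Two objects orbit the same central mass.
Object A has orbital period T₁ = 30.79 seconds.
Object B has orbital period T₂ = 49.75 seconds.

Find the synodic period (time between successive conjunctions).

T_syn = |T₁ · T₂ / (T₁ − T₂)|.
T_syn = |30.79 · 49.75 / (30.79 − 49.75)| s ≈ 80.79 s = 1.347 minutes.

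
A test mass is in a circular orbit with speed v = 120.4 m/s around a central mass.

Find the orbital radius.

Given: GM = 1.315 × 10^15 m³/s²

For a circular orbit, v² = GM / r, so r = GM / v².
r = 1.315e+15 / (120.4)² m ≈ 9.071e+10 m = 9.071 × 10^10 m.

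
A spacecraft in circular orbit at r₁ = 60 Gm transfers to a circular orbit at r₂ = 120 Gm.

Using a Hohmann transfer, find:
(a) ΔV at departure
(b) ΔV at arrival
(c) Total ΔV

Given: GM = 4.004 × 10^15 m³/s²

Convert to SI: r₁ = 60 Gm = 6e+10 m; r₂ = 120 Gm = 1.2e+11 m.
Transfer semi-major axis: a_t = (r₁ + r₂)/2 = (6e+10 + 1.2e+11)/2 = 9e+10 m.
Circular speeds: v₁ = √(GM/r₁) = 258.328 m/s, v₂ = √(GM/r₂) = 182.665 m/s.
Transfer speeds (vis-viva v² = GM(2/r − 1/a_t)): v₁ᵗ = 298.291 m/s, v₂ᵗ = 149.146 m/s.
(a) ΔV₁ = |v₁ᵗ − v₁| ≈ 39.96 m/s = 39.96 m/s.
(b) ΔV₂ = |v₂ − v₂ᵗ| ≈ 33.52 m/s = 33.52 m/s.
(c) ΔV_total = ΔV₁ + ΔV₂ ≈ 73.48 m/s = 73.48 m/s.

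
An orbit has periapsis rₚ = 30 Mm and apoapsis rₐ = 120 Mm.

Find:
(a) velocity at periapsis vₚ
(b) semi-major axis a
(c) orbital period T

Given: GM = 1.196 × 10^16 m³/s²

Convert to SI: rₚ = 30 Mm = 3e+07 m; rₐ = 120 Mm = 1.2e+08 m.
(a) With a = (rₚ + rₐ)/2 = 7.5e+07 m, vₚ = √(GM (2/rₚ − 1/a)) = √(1.196e+16 · (2/3e+07 − 1/7.5e+07)) m/s ≈ 2.526e+04 m/s
(b) a = (rₚ + rₐ)/2 = (3e+07 + 1.2e+08)/2 ≈ 7.5e+07 m
(c) With a = (rₚ + rₐ)/2 = 7.5e+07 m, T = 2π √(a³/GM) = 2π √((7.5e+07)³/1.196e+16) s ≈ 3.732e+04 s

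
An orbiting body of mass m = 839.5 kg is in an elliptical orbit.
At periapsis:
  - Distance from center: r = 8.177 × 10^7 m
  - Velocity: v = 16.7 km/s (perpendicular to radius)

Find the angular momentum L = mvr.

Convert to SI: v = 16.7 km/s = 16700 m/s.
Since v is perpendicular to r, L = m · v · r.
L = 839.5 · 16700 · 8.177e+07 kg·m²/s ≈ 1.146e+15 kg·m²/s.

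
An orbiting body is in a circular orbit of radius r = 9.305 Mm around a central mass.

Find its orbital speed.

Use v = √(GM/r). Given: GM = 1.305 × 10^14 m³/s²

Convert to SI: r = 9.305 Mm = 9.305e+06 m.
For a circular orbit, gravity supplies the centripetal force, so v = √(GM / r).
v = √(1.305e+14 / 9.305e+06) m/s ≈ 3745 m/s = 3.745 km/s.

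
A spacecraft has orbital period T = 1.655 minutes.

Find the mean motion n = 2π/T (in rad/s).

Convert to SI: T = 1.655 minutes = 99.3 s.
n = 2π / T.
n = 2π / 99.3 s ≈ 0.06327 rad/s.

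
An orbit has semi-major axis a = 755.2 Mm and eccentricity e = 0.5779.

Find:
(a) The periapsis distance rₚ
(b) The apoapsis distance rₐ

Convert to SI: a = 755.2 Mm = 7.552e+08 m.
(a) rₚ = a(1 − e) = 7.552e+08 · (1 − 0.5779) = 7.552e+08 · 0.4221 ≈ 3.188e+08 m = 318.8 Mm.
(b) rₐ = a(1 + e) = 7.552e+08 · (1 + 0.5779) = 7.552e+08 · 1.5779 ≈ 1.192e+09 m = 1.192 Gm.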